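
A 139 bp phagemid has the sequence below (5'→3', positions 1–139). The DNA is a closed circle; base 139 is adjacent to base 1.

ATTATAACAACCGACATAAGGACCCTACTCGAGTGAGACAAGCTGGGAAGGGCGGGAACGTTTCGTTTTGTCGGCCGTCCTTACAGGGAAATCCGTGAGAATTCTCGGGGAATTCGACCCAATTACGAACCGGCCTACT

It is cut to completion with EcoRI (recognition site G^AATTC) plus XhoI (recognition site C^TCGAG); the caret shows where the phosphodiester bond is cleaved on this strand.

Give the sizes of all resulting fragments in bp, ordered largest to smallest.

EcoRI sites (GAATTC) start at positions 99, 110.
EcoRI cuts after the first base of each site, so after positions 99, 110.
The XhoI site (CTCGAG) starts at position 28.
XhoI cuts after the first base of each site, so after position 28.
Combined cut positions: 28, 99, 110.
Circular molecule, 3 cuts → 3 fragments:
  29–99 → 71 bp
  100–110 → 11 bp
  111–139 then 1–28 → 29 + 28 = 57 bp
Sorted largest to smallest: 71, 57, 11 bp.

71, 57, 11 bp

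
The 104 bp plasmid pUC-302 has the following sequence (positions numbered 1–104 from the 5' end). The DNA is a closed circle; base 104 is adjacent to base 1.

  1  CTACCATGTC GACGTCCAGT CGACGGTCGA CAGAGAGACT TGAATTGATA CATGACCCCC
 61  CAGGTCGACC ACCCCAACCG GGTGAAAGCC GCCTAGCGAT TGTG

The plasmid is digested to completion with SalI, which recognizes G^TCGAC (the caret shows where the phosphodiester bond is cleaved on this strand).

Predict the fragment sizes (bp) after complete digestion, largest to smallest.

SalI sites (GTCGAC) start at positions 8, 19, 26, 64.
SalI cuts after the first base of each site, so after positions 8, 19, 26, 64.
Circular molecule, 4 cuts → 4 fragments:
  9–19 → 11 bp
  20–26 → 7 bp
  27–64 → 38 bp
  65–104 then 1–8 → 40 + 8 = 48 bp
Sorted largest to smallest: 48, 38, 11, 7 bp.

48, 38, 11, 7 bp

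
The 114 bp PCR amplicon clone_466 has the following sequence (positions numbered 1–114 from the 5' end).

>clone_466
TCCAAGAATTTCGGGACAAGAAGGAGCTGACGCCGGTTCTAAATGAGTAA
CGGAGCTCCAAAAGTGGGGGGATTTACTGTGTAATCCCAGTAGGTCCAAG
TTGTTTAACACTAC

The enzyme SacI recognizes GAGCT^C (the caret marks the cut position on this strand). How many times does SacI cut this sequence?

GAGCTC occurs starting at position 53.
SacI cuts at 1 site.

1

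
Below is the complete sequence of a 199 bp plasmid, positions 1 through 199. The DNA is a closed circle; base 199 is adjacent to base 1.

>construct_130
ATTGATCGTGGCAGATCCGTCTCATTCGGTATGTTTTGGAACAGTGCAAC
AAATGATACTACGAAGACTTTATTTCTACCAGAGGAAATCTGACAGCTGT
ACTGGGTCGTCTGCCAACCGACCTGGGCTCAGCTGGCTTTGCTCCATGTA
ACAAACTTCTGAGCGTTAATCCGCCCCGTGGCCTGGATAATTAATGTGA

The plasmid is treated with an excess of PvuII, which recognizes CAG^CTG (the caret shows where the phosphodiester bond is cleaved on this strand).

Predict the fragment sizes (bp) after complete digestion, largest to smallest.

163, 36 bp

PvuII sites (CAGCTG) start at positions 94, 130.
PvuII cuts after base 3 of each site, so after positions 96, 132.
Circular molecule, 2 cuts → 2 fragments:
  97–132 → 36 bp
  133–199 then 1–96 → 67 + 96 = 163 bp
Sorted largest to smallest: 163, 36 bp.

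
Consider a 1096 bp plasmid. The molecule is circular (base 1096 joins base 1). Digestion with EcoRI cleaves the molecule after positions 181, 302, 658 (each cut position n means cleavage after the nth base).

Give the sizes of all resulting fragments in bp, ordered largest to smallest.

619, 356, 121 bp

Circular molecule, 3 cuts → 3 fragments:
  302 − 181 = 121 bp
  658 − 302 = 356 bp
  wrap: 1096 − 658 + 181 = 619 bp
Sorted largest to smallest: 619, 356, 121 bp.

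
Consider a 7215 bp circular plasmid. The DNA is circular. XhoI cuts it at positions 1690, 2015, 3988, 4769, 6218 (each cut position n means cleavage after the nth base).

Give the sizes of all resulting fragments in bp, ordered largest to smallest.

Circular molecule, 5 cuts → 5 fragments:
  2015 − 1690 = 325 bp
  3988 − 2015 = 1973 bp
  4769 − 3988 = 781 bp
  6218 − 4769 = 1449 bp
  wrap: 7215 − 6218 + 1690 = 2687 bp
Sorted largest to smallest: 2687, 1973, 1449, 781, 325 bp.

2687, 1973, 1449, 781, 325 bp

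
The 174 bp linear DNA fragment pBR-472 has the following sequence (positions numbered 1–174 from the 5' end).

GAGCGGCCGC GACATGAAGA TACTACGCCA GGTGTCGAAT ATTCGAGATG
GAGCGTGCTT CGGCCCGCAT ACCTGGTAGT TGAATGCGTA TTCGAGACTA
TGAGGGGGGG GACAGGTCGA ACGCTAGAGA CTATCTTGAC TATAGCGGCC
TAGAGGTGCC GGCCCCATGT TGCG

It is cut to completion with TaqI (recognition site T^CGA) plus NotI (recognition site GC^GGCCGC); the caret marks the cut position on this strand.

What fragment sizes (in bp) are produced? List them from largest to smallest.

57, 49, 31, 25, 8, 4 bp

TaqI sites (TCGA) start at positions 35, 43, 92, 117.
TaqI cuts after the first base of each site, so after positions 35, 43, 92, 117.
The NotI site (GCGGCCGC) starts at position 3.
NotI cuts after base 2 of each site, so after position 4.
Combined cut positions: 4, 35, 43, 92, 117.
Linear molecule, 5 cuts → 6 fragments:
  1–4 → 4 bp
  5–35 → 31 bp
  36–43 → 8 bp
  44–92 → 49 bp
  93–117 → 25 bp
  118–174 → 57 bp
Sorted largest to smallest: 57, 49, 31, 25, 8, 4 bp.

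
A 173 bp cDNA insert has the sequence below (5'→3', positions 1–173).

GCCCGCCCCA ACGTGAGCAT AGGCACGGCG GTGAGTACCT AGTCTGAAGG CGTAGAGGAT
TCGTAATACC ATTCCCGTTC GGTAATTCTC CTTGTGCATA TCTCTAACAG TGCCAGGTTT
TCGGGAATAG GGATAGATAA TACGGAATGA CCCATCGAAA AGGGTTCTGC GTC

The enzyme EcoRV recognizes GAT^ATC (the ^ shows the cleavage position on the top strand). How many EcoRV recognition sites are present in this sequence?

No occurrence of GATATC is present in the sequence.
EcoRV does not cut: 0 sites.

0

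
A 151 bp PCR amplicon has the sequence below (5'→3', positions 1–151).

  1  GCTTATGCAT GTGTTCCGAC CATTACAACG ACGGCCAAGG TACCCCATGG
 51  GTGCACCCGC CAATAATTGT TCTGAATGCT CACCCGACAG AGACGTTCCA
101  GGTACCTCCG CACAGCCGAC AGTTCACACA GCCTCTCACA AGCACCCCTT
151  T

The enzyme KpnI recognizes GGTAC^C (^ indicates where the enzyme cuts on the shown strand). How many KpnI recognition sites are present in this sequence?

GGTACC occurs starting at positions 39, 101.
KpnI cuts at 2 sites.

2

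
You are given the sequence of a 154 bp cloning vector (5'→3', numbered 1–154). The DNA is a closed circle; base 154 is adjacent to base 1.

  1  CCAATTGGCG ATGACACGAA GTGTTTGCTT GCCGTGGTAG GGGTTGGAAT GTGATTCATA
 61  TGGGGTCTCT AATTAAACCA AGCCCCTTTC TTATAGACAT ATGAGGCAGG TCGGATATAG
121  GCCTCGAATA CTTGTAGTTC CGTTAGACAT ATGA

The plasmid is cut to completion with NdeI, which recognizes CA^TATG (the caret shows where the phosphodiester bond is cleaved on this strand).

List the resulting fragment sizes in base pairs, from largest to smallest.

NdeI sites (CATATG) start at positions 57, 98, 148.
NdeI cuts after base 2 of each site, so after positions 58, 99, 149.
Circular molecule, 3 cuts → 3 fragments:
  59–99 → 41 bp
  100–149 → 50 bp
  150–154 then 1–58 → 5 + 58 = 63 bp
Sorted largest to smallest: 63, 50, 41 bp.

63, 50, 41 bp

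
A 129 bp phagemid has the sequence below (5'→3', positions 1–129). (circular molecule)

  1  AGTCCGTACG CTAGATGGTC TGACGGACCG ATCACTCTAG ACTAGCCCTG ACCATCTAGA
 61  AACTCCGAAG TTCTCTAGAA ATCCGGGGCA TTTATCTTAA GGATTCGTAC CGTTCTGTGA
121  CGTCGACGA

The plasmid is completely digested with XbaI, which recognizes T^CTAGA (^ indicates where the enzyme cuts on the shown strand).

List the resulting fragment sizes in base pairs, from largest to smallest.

91, 19, 19 bp

XbaI sites (TCTAGA) start at positions 36, 55, 74.
XbaI cuts after the first base of each site, so after positions 36, 55, 74.
Circular molecule, 3 cuts → 3 fragments:
  37–55 → 19 bp
  56–74 → 19 bp
  75–129 then 1–36 → 55 + 36 = 91 bp
Sorted largest to smallest: 91, 19, 19 bp.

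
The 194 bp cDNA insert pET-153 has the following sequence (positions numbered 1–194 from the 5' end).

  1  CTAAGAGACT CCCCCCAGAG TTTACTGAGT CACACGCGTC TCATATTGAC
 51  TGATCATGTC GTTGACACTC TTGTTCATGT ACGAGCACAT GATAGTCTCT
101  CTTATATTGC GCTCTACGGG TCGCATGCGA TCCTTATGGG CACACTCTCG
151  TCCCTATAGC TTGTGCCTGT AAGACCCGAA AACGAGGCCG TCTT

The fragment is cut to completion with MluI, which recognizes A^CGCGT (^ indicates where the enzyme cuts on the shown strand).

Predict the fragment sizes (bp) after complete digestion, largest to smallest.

The MluI site (ACGCGT) starts at position 34.
MluI cuts after the first base of each site, so after position 34.
Linear molecule, 1 cut → 2 fragments:
  1–34 → 34 bp
  35–194 → 160 bp
Sorted largest to smallest: 160, 34 bp.

160, 34 bp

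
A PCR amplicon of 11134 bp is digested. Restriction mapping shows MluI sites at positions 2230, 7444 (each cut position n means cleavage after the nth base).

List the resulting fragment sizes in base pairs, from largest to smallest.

5214, 3690, 2230 bp

Linear molecule, 2 cuts → 3 fragments:
  2230 − 0 = 2230 bp
  7444 − 2230 = 5214 bp
  11134 − 7444 = 3690 bp
Sorted largest to smallest: 5214, 3690, 2230 bp.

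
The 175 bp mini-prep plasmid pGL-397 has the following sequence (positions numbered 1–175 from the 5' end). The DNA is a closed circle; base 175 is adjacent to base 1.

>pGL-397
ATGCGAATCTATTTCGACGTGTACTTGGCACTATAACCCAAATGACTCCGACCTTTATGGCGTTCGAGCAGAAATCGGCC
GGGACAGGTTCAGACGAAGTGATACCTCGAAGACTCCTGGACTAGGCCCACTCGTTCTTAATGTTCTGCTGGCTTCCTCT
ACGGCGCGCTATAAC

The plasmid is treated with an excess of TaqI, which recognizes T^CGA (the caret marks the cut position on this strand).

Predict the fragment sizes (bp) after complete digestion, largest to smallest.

82, 50, 43 bp

TaqI sites (TCGA) start at positions 14, 64, 107.
TaqI cuts after the first base of each site, so after positions 14, 64, 107.
Circular molecule, 3 cuts → 3 fragments:
  15–64 → 50 bp
  65–107 → 43 bp
  108–175 then 1–14 → 68 + 14 = 82 bp
Sorted largest to smallest: 82, 50, 43 bp.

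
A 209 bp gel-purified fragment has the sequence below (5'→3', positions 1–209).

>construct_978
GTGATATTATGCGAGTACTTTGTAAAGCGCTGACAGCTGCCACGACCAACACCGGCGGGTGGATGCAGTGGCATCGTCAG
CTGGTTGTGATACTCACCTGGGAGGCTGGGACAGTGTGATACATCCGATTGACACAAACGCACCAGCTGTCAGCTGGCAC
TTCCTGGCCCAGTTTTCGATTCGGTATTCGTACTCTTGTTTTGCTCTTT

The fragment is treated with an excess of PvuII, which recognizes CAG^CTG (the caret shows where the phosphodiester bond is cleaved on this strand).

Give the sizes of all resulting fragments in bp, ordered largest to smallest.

66, 56, 44, 36, 7 bp

PvuII sites (CAGCTG) start at positions 34, 78, 144, 151.
PvuII cuts after base 3 of each site, so after positions 36, 80, 146, 153.
Linear molecule, 4 cuts → 5 fragments:
  1–36 → 36 bp
  37–80 → 44 bp
  81–146 → 66 bp
  147–153 → 7 bp
  154–209 → 56 bp
Sorted largest to smallest: 66, 56, 44, 36, 7 bp.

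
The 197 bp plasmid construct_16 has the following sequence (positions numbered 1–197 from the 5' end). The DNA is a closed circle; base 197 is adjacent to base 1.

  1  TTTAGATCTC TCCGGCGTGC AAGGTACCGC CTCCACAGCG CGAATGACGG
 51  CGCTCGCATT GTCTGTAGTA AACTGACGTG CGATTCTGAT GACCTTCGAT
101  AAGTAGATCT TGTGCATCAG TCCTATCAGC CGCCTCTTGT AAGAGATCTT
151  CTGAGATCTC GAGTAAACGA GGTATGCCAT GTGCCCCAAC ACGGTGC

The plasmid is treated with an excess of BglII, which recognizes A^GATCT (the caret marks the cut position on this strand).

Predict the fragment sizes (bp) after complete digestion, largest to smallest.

101, 47, 39, 10 bp

BglII sites (AGATCT) start at positions 4, 105, 144, 154.
BglII cuts after the first base of each site, so after positions 4, 105, 144, 154.
Circular molecule, 4 cuts → 4 fragments:
  5–105 → 101 bp
  106–144 → 39 bp
  145–154 → 10 bp
  155–197 then 1–4 → 43 + 4 = 47 bp
Sorted largest to smallest: 101, 47, 39, 10 bp.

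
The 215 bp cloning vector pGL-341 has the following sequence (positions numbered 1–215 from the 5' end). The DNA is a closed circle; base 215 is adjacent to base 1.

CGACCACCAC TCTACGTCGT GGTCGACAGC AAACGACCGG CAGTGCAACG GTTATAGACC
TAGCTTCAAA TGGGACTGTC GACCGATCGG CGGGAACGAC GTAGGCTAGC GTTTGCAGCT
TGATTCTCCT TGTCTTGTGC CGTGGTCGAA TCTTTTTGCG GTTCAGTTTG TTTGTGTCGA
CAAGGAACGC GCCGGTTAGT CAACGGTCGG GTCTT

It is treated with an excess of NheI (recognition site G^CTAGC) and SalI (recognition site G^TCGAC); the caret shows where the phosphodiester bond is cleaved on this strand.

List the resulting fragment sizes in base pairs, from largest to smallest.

71, 61, 56, 27 bp

The NheI site (GCTAGC) starts at position 105.
NheI cuts after the first base of each site, so after position 105.
SalI sites (GTCGAC) start at positions 22, 78, 176.
SalI cuts after the first base of each site, so after positions 22, 78, 176.
Combined cut positions: 22, 78, 105, 176.
Circular molecule, 4 cuts → 4 fragments:
  23–78 → 56 bp
  79–105 → 27 bp
  106–176 → 71 bp
  177–215 then 1–22 → 39 + 22 = 61 bp
Sorted largest to smallest: 71, 61, 56, 27 bp.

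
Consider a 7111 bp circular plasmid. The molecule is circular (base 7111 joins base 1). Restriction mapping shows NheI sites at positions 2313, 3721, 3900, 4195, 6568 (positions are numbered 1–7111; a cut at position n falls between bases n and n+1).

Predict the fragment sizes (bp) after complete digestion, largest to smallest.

Circular molecule, 5 cuts → 5 fragments:
  3721 − 2313 = 1408 bp
  3900 − 3721 = 179 bp
  4195 − 3900 = 295 bp
  6568 − 4195 = 2373 bp
  wrap: 7111 − 6568 + 2313 = 2856 bp
Sorted largest to smallest: 2856, 2373, 1408, 295, 179 bp.

2856, 2373, 1408, 295, 179 bp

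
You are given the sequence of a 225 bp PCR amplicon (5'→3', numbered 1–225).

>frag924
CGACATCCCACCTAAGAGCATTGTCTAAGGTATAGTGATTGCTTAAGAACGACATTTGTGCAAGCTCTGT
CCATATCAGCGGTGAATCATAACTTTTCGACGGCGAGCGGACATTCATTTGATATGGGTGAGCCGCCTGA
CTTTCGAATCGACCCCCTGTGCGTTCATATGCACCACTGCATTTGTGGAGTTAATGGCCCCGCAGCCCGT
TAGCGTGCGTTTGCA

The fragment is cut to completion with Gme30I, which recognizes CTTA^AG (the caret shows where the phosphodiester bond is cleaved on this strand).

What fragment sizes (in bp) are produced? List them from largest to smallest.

The Gme30I site (CTTAAG) starts at position 42.
Gme30I cuts after base 4 of each site, so after position 45.
Linear molecule, 1 cut → 2 fragments:
  1–45 → 45 bp
  46–225 → 180 bp
Sorted largest to smallest: 180, 45 bp.

180, 45 bp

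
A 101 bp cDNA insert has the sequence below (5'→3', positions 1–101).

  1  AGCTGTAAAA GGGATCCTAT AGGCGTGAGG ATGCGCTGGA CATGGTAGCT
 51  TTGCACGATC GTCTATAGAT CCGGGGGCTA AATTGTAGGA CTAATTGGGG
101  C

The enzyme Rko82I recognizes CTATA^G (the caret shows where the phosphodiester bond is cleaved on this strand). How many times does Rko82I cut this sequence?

2

CTATAG occurs starting at positions 17, 63.
Rko82I cuts at 2 sites.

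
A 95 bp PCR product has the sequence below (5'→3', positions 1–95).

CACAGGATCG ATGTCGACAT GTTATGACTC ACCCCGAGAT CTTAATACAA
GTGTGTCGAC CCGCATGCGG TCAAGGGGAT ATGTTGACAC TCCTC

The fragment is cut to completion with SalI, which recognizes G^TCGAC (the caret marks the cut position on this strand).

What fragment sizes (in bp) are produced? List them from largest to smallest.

SalI sites (GTCGAC) start at positions 13, 55.
SalI cuts after the first base of each site, so after positions 13, 55.
Linear molecule, 2 cuts → 3 fragments:
  1–13 → 13 bp
  14–55 → 42 bp
  56–95 → 40 bp
Sorted largest to smallest: 42, 40, 13 bp.

42, 40, 13 bp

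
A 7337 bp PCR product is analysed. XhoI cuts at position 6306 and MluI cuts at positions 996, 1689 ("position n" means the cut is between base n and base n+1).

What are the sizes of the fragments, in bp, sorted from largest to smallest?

4617, 1031, 996, 693 bp

Combined cut positions (sorted): 996, 1689, 6306.
Linear molecule, 3 cuts → 4 fragments:
  996 − 0 = 996 bp
  1689 − 996 = 693 bp
  6306 − 1689 = 4617 bp
  7337 − 6306 = 1031 bp
Sorted largest to smallest: 4617, 1031, 996, 693 bp.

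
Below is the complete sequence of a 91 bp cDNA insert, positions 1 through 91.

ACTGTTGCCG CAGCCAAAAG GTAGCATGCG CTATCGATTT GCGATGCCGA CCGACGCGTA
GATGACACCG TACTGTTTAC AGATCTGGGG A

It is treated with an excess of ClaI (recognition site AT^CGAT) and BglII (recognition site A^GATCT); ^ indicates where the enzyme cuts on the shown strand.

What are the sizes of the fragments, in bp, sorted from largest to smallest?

The ClaI site (ATCGAT) starts at position 33.
ClaI cuts after base 2 of each site, so after position 34.
The BglII site (AGATCT) starts at position 81.
BglII cuts after the first base of each site, so after position 81.
Combined cut positions: 34, 81.
Linear molecule, 2 cuts → 3 fragments:
  1–34 → 34 bp
  35–81 → 47 bp
  82–91 → 10 bp
Sorted largest to smallest: 47, 34, 10 bp.

47, 34, 10 bp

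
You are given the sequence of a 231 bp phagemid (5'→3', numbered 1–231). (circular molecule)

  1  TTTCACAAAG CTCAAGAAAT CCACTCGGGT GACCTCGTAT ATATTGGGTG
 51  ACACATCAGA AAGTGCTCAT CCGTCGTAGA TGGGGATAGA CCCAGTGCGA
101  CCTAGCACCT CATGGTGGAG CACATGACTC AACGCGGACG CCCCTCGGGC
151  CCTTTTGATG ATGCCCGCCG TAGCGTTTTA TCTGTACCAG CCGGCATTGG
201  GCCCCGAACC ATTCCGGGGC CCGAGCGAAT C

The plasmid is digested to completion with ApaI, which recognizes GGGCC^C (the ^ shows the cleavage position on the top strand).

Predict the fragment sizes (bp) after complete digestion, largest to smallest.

161, 52, 18 bp

ApaI sites (GGGCCC) start at positions 147, 199, 217.
ApaI cuts after base 5 of each site (before the last base), so after positions 151, 203, 221.
Circular molecule, 3 cuts → 3 fragments:
  152–203 → 52 bp
  204–221 → 18 bp
  222–231 then 1–151 → 10 + 151 = 161 bp
Sorted largest to smallest: 161, 52, 18 bp.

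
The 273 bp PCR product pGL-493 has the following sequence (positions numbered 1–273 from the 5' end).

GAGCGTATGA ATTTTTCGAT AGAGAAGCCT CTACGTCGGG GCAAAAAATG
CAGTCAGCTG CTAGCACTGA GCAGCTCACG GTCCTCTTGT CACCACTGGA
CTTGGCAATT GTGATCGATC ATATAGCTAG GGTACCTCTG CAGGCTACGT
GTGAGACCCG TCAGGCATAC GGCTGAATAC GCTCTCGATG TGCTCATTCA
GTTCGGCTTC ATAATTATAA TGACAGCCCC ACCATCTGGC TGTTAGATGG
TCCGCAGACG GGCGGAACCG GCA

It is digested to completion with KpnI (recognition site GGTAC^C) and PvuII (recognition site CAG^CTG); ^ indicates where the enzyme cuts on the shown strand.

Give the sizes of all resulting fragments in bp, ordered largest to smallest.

The KpnI site (GGTACC) starts at position 131.
KpnI cuts after base 5 of each site (before the last base), so after position 135.
The PvuII site (CAGCTG) starts at position 55.
PvuII cuts after base 3 of each site, so after position 57.
Combined cut positions: 57, 135.
Linear molecule, 2 cuts → 3 fragments:
  1–57 → 57 bp
  58–135 → 78 bp
  136–273 → 138 bp
Sorted largest to smallest: 138, 78, 57 bp.

138, 78, 57 bp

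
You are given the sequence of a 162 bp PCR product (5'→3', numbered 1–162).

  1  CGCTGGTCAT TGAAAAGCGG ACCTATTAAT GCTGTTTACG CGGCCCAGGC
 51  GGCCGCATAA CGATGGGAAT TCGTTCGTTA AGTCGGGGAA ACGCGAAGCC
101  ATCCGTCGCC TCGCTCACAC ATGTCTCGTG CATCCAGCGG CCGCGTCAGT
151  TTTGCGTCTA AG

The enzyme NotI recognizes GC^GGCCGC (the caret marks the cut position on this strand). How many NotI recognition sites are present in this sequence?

2

GCGGCCGC occurs starting at positions 49, 137.
NotI cuts at 2 sites.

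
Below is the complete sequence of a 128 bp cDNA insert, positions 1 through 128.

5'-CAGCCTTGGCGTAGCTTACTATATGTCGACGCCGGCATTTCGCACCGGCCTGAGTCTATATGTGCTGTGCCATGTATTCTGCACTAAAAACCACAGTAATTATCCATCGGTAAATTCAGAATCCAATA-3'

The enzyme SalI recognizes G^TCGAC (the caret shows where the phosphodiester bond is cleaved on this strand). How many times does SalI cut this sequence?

GTCGAC occurs starting at position 25.
SalI cuts at 1 site.

1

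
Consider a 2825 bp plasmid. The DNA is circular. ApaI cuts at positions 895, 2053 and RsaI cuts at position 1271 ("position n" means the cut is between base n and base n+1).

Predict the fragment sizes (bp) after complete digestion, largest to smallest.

Combined cut positions (sorted): 895, 1271, 2053.
Circular molecule, 3 cuts → 3 fragments:
  1271 − 895 = 376 bp
  2053 − 1271 = 782 bp
  wrap: 2825 − 2053 + 895 = 1667 bp
Sorted largest to smallest: 1667, 782, 376 bp.

1667, 782, 376 bp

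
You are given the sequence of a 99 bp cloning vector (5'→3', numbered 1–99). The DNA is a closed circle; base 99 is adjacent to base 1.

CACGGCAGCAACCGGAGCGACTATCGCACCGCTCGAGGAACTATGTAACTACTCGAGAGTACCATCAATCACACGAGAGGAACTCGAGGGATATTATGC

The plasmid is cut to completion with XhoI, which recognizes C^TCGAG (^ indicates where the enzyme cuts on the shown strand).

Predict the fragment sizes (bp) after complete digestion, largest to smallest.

XhoI sites (CTCGAG) start at positions 32, 52, 83.
XhoI cuts after the first base of each site, so after positions 32, 52, 83.
Circular molecule, 3 cuts → 3 fragments:
  33–52 → 20 bp
  53–83 → 31 bp
  84–99 then 1–32 → 16 + 32 = 48 bp
Sorted largest to smallest: 48, 31, 20 bp.

48, 31, 20 bp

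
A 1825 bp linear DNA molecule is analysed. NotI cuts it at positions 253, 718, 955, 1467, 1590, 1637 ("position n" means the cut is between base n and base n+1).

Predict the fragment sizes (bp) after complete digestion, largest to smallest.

Linear molecule, 6 cuts → 7 fragments:
  253 − 0 = 253 bp
  718 − 253 = 465 bp
  955 − 718 = 237 bp
  1467 − 955 = 512 bp
  1590 − 1467 = 123 bp
  1637 − 1590 = 47 bp
  1825 − 1637 = 188 bp
Sorted largest to smallest: 512, 465, 253, 237, 188, 123, 47 bp.

512, 465, 253, 237, 188, 123, 47 bp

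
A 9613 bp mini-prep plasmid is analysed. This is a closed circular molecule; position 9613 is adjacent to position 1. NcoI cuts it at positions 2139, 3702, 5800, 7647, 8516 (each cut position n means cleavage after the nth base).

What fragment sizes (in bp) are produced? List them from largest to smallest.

Circular molecule, 5 cuts → 5 fragments:
  3702 − 2139 = 1563 bp
  5800 − 3702 = 2098 bp
  7647 − 5800 = 1847 bp
  8516 − 7647 = 869 bp
  wrap: 9613 − 8516 + 2139 = 3236 bp
Sorted largest to smallest: 3236, 2098, 1847, 1563, 869 bp.

3236, 2098, 1847, 1563, 869 bp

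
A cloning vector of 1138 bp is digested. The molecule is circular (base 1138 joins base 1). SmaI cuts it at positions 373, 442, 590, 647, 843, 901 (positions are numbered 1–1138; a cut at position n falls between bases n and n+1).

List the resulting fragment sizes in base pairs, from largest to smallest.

Circular molecule, 6 cuts → 6 fragments:
  442 − 373 = 69 bp
  590 − 442 = 148 bp
  647 − 590 = 57 bp
  843 − 647 = 196 bp
  901 − 843 = 58 bp
  wrap: 1138 − 901 + 373 = 610 bp
Sorted largest to smallest: 610, 196, 148, 69, 58, 57 bp.

610, 196, 148, 69, 58, 57 bp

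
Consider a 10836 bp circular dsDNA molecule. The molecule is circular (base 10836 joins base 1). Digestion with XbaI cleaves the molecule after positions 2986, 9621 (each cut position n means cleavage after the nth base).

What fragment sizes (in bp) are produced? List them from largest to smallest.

Circular molecule, 2 cuts → 2 fragments:
  9621 − 2986 = 6635 bp
  wrap: 10836 − 9621 + 2986 = 4201 bp
Sorted largest to smallest: 6635, 4201 bp.

6635, 4201 bp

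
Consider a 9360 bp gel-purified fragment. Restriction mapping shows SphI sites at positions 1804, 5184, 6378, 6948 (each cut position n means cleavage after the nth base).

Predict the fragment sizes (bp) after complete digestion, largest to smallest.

Linear molecule, 4 cuts → 5 fragments:
  1804 − 0 = 1804 bp
  5184 − 1804 = 3380 bp
  6378 − 5184 = 1194 bp
  6948 − 6378 = 570 bp
  9360 − 6948 = 2412 bp
Sorted largest to smallest: 3380, 2412, 1804, 1194, 570 bp.

3380, 2412, 1804, 1194, 570 bp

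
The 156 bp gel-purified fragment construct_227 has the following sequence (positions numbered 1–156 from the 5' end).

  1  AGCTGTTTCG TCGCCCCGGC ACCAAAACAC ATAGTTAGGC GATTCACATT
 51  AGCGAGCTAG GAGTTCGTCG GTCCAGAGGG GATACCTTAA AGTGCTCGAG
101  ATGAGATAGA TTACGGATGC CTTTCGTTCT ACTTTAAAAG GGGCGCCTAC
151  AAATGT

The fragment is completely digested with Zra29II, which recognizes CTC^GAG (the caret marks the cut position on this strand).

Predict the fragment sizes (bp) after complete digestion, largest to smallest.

The Zra29II site (CTCGAG) starts at position 95.
Zra29II cuts after base 3 of each site, so after position 97.
Linear molecule, 1 cut → 2 fragments:
  1–97 → 97 bp
  98–156 → 59 bp
Sorted largest to smallest: 97, 59 bp.

97, 59 bp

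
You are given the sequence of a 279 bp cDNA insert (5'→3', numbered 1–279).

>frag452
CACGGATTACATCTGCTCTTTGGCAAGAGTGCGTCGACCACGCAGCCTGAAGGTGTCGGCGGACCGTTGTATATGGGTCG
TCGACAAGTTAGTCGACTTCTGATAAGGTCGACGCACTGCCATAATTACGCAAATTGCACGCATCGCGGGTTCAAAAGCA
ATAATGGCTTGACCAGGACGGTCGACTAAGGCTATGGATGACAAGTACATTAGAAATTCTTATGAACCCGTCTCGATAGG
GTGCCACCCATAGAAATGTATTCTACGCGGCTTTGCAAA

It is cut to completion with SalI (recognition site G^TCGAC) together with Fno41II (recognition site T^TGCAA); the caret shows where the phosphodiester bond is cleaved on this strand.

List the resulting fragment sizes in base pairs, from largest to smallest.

92, 73, 47, 33, 16, 12, 6 bp

SalI sites (GTCGAC) start at positions 33, 80, 92, 108, 181.
SalI cuts after the first base of each site, so after positions 33, 80, 92, 108, 181.
The Fno41II site (TTGCAA) starts at position 273.
Fno41II cuts after the first base of each site, so after position 273.
Combined cut positions: 33, 80, 92, 108, 181, 273.
Linear molecule, 6 cuts → 7 fragments:
  1–33 → 33 bp
  34–80 → 47 bp
  81–92 → 12 bp
  93–108 → 16 bp
  109–181 → 73 bp
  182–273 → 92 bp
  274–279 → 6 bp
Sorted largest to smallest: 92, 73, 47, 33, 16, 12, 6 bp.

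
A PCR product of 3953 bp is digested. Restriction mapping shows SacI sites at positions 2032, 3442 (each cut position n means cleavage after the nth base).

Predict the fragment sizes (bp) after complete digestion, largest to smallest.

2032, 1410, 511 bp

Linear molecule, 2 cuts → 3 fragments:
  2032 − 0 = 2032 bp
  3442 − 2032 = 1410 bp
  3953 − 3442 = 511 bp
Sorted largest to smallest: 2032, 1410, 511 bp.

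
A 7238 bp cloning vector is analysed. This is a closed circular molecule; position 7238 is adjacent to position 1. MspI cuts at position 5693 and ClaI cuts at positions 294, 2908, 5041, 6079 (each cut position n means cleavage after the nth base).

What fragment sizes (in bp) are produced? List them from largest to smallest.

Combined cut positions (sorted): 294, 2908, 5041, 5693, 6079.
Circular molecule, 5 cuts → 5 fragments:
  2908 − 294 = 2614 bp
  5041 − 2908 = 2133 bp
  5693 − 5041 = 652 bp
  6079 − 5693 = 386 bp
  wrap: 7238 − 6079 + 294 = 1453 bp
Sorted largest to smallest: 2614, 2133, 1453, 652, 386 bp.

2614, 2133, 1453, 652, 386 bp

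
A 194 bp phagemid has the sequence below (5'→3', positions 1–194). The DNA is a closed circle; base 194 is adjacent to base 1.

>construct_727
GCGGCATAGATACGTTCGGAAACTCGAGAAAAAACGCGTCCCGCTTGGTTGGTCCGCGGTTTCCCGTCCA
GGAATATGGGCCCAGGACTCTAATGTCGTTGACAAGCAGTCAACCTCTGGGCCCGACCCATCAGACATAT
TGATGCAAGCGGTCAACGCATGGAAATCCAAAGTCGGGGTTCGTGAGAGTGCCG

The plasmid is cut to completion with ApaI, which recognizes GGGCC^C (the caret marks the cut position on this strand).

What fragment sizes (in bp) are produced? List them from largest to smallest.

ApaI sites (GGGCCC) start at positions 78, 119.
ApaI cuts after base 5 of each site (before the last base), so after positions 82, 123.
Circular molecule, 2 cuts → 2 fragments:
  83–123 → 41 bp
  124–194 then 1–82 → 71 + 82 = 153 bp
Sorted largest to smallest: 153, 41 bp.

153, 41 bp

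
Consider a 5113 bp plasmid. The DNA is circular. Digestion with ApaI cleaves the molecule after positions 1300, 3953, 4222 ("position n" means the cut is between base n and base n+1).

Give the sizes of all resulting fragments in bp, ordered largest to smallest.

2653, 2191, 269 bp

Circular molecule, 3 cuts → 3 fragments:
  3953 − 1300 = 2653 bp
  4222 − 3953 = 269 bp
  wrap: 5113 − 4222 + 1300 = 2191 bp
Sorted largest to smallest: 2653, 2191, 269 bp.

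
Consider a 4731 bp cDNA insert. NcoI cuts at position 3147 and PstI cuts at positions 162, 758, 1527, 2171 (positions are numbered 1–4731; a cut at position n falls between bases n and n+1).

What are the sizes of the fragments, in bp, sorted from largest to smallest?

1584, 976, 769, 644, 596, 162 bp

Combined cut positions (sorted): 162, 758, 1527, 2171, 3147.
Linear molecule, 5 cuts → 6 fragments:
  162 − 0 = 162 bp
  758 − 162 = 596 bp
  1527 − 758 = 769 bp
  2171 − 1527 = 644 bp
  3147 − 2171 = 976 bp
  4731 − 3147 = 1584 bp
Sorted largest to smallest: 1584, 976, 769, 644, 596, 162 bp.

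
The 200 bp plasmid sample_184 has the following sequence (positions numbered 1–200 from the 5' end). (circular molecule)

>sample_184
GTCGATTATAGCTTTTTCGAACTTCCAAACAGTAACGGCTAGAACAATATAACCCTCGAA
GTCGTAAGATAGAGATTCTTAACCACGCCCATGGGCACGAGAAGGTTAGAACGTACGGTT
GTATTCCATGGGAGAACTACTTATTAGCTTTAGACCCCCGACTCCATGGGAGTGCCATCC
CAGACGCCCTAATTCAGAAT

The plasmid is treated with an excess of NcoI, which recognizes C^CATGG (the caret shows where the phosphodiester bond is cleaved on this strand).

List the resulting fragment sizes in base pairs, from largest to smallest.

125, 38, 37 bp

NcoI sites (CCATGG) start at positions 89, 126, 164.
NcoI cuts after the first base of each site, so after positions 89, 126, 164.
Circular molecule, 3 cuts → 3 fragments:
  90–126 → 37 bp
  127–164 → 38 bp
  165–200 then 1–89 → 36 + 89 = 125 bp
Sorted largest to smallest: 125, 38, 37 bp.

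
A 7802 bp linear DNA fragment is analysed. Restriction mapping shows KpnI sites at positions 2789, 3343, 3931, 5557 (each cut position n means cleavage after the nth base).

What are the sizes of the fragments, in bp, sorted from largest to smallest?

2789, 2245, 1626, 588, 554 bp

Linear molecule, 4 cuts → 5 fragments:
  2789 − 0 = 2789 bp
  3343 − 2789 = 554 bp
  3931 − 3343 = 588 bp
  5557 − 3931 = 1626 bp
  7802 − 5557 = 2245 bp
Sorted largest to smallest: 2789, 2245, 1626, 588, 554 bp.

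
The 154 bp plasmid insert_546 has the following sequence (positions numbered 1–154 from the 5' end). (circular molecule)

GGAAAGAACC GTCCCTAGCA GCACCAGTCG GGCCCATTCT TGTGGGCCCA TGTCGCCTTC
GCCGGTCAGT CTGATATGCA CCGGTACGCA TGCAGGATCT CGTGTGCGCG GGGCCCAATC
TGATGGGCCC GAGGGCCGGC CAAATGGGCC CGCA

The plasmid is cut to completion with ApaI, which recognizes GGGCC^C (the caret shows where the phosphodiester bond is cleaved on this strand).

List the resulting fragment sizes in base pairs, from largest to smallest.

67, 38, 21, 14, 14 bp

ApaI sites (GGGCCC) start at positions 30, 44, 111, 125, 146.
ApaI cuts after base 5 of each site (before the last base), so after positions 34, 48, 115, 129, 150.
Circular molecule, 5 cuts → 5 fragments:
  35–48 → 14 bp
  49–115 → 67 bp
  116–129 → 14 bp
  130–150 → 21 bp
  151–154 then 1–34 → 4 + 34 = 38 bp
Sorted largest to smallest: 67, 38, 21, 14, 14 bp.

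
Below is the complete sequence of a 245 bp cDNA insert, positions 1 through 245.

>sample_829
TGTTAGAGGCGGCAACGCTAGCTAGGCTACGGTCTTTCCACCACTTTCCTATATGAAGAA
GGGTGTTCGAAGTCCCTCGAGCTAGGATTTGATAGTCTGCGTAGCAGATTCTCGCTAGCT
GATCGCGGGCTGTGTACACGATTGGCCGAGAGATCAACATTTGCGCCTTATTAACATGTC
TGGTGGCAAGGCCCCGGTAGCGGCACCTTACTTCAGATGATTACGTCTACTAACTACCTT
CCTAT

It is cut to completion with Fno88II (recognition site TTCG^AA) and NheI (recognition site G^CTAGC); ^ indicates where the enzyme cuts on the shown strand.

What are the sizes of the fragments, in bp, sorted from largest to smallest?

131, 52, 45, 17 bp

The Fno88II site (TTCGAA) starts at position 66.
Fno88II cuts after base 4 of each site, so after position 69.
NheI sites (GCTAGC) start at positions 17, 114.
NheI cuts after the first base of each site, so after positions 17, 114.
Combined cut positions: 17, 69, 114.
Linear molecule, 3 cuts → 4 fragments:
  1–17 → 17 bp
  18–69 → 52 bp
  70–114 → 45 bp
  115–245 → 131 bp
Sorted largest to smallest: 131, 52, 45, 17 bp.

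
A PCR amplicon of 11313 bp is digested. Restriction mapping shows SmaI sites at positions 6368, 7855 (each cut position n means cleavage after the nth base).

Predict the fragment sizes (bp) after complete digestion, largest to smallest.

Linear molecule, 2 cuts → 3 fragments:
  6368 − 0 = 6368 bp
  7855 − 6368 = 1487 bp
  11313 − 7855 = 3458 bp
Sorted largest to smallest: 6368, 3458, 1487 bp.

6368, 3458, 1487 bp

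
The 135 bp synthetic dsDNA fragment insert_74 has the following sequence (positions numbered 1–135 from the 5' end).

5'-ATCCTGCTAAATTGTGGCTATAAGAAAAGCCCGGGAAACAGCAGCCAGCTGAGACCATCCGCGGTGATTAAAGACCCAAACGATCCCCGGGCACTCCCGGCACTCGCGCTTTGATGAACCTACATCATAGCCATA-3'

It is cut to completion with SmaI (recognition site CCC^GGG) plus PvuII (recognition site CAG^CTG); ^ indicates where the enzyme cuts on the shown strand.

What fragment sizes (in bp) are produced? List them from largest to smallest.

SmaI sites (CCCGGG) start at positions 30, 86.
SmaI cuts after base 3 of each site, so after positions 32, 88.
The PvuII site (CAGCTG) starts at position 46.
PvuII cuts after base 3 of each site, so after position 48.
Combined cut positions: 32, 48, 88.
Linear molecule, 3 cuts → 4 fragments:
  1–32 → 32 bp
  33–48 → 16 bp
  49–88 → 40 bp
  89–135 → 47 bp
Sorted largest to smallest: 47, 40, 32, 16 bp.

47, 40, 32, 16 bp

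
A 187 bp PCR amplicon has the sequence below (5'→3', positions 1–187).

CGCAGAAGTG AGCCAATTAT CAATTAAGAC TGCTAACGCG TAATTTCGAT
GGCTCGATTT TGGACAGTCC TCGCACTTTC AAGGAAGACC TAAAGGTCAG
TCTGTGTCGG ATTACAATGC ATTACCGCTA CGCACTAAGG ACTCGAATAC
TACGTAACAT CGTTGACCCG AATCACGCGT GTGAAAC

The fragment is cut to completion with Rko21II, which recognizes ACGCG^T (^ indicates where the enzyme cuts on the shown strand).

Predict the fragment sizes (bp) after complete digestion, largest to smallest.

Rko21II sites (ACGCGT) start at positions 36, 175.
Rko21II cuts after base 5 of each site (before the last base), so after positions 40, 179.
Linear molecule, 2 cuts → 3 fragments:
  1–40 → 40 bp
  41–179 → 139 bp
  180–187 → 8 bp
Sorted largest to smallest: 139, 40, 8 bp.

139, 40, 8 bp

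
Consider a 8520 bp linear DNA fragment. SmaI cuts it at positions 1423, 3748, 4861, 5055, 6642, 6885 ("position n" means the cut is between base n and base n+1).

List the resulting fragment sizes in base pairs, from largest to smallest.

2325, 1635, 1587, 1423, 1113, 243, 194 bp

Linear molecule, 6 cuts → 7 fragments:
  1423 − 0 = 1423 bp
  3748 − 1423 = 2325 bp
  4861 − 3748 = 1113 bp
  5055 − 4861 = 194 bp
  6642 − 5055 = 1587 bp
  6885 − 6642 = 243 bp
  8520 − 6885 = 1635 bp
Sorted largest to smallest: 2325, 1635, 1587, 1423, 1113, 243, 194 bp.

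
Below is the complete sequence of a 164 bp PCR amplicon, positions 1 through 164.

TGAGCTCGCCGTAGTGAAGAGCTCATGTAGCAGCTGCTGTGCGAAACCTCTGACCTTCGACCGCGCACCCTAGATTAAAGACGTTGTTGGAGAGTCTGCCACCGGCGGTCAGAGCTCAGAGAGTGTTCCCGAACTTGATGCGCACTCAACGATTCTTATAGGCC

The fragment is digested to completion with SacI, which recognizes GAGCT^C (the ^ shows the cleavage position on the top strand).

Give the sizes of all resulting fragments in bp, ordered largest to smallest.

SacI sites (GAGCTC) start at positions 2, 19, 112.
SacI cuts after base 5 of each site (before the last base), so after positions 6, 23, 116.
Linear molecule, 3 cuts → 4 fragments:
  1–6 → 6 bp
  7–23 → 17 bp
  24–116 → 93 bp
  117–164 → 48 bp
Sorted largest to smallest: 93, 48, 17, 6 bp.

93, 48, 17, 6 bp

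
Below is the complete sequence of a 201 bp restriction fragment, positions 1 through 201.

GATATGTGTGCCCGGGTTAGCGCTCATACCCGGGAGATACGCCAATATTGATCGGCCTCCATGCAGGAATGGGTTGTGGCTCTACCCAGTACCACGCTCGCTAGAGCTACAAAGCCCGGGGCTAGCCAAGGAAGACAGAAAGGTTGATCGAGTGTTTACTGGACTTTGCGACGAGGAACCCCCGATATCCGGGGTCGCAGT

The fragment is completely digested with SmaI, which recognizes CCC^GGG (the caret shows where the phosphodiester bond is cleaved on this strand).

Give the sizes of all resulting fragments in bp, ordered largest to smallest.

SmaI sites (CCCGGG) start at positions 11, 29, 115.
SmaI cuts after base 3 of each site, so after positions 13, 31, 117.
Linear molecule, 3 cuts → 4 fragments:
  1–13 → 13 bp
  14–31 → 18 bp
  32–117 → 86 bp
  118–201 → 84 bp
Sorted largest to smallest: 86, 84, 18, 13 bp.

86, 84, 18, 13 bp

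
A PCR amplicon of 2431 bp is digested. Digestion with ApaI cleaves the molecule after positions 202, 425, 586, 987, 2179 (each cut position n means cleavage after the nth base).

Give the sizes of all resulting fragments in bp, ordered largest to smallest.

1192, 401, 252, 223, 202, 161 bp

Linear molecule, 5 cuts → 6 fragments:
  202 − 0 = 202 bp
  425 − 202 = 223 bp
  586 − 425 = 161 bp
  987 − 586 = 401 bp
  2179 − 987 = 1192 bp
  2431 − 2179 = 252 bp
Sorted largest to smallest: 1192, 401, 252, 223, 202, 161 bp.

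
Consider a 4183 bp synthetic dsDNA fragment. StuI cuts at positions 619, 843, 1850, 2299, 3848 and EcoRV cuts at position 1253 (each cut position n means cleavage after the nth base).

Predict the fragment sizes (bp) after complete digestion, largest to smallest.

Combined cut positions (sorted): 619, 843, 1253, 1850, 2299, 3848.
Linear molecule, 6 cuts → 7 fragments:
  619 − 0 = 619 bp
  843 − 619 = 224 bp
  1253 − 843 = 410 bp
  1850 − 1253 = 597 bp
  2299 − 1850 = 449 bp
  3848 − 2299 = 1549 bp
  4183 − 3848 = 335 bp
Sorted largest to smallest: 1549, 619, 597, 449, 410, 335, 224 bp.

1549, 619, 597, 449, 410, 335, 224 bp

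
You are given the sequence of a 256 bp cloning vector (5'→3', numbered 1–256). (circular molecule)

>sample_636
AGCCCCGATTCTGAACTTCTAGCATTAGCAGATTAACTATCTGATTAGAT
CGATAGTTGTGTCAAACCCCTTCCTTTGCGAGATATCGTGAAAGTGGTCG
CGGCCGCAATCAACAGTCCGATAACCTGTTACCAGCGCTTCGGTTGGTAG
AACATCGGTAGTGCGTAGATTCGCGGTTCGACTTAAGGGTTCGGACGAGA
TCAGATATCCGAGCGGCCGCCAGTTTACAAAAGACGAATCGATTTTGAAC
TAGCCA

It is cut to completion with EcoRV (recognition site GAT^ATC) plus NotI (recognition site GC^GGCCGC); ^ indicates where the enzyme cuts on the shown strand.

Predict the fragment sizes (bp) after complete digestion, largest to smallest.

126, 105, 17, 8 bp

EcoRV sites (GATATC) start at positions 82, 204.
EcoRV cuts after base 3 of each site, so after positions 84, 206.
NotI sites (GCGGCCGC) start at positions 100, 213.
NotI cuts after base 2 of each site, so after positions 101, 214.
Combined cut positions: 84, 101, 206, 214.
Circular molecule, 4 cuts → 4 fragments:
  85–101 → 17 bp
  102–206 → 105 bp
  207–214 → 8 bp
  215–256 then 1–84 → 42 + 84 = 126 bp
Sorted largest to smallest: 126, 105, 17, 8 bp.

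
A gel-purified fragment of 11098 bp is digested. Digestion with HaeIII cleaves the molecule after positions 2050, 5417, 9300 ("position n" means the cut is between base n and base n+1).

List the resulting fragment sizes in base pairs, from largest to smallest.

3883, 3367, 2050, 1798 bp

Linear molecule, 3 cuts → 4 fragments:
  2050 − 0 = 2050 bp
  5417 − 2050 = 3367 bp
  9300 − 5417 = 3883 bp
  11098 − 9300 = 1798 bp
Sorted largest to smallest: 3883, 3367, 2050, 1798 bp.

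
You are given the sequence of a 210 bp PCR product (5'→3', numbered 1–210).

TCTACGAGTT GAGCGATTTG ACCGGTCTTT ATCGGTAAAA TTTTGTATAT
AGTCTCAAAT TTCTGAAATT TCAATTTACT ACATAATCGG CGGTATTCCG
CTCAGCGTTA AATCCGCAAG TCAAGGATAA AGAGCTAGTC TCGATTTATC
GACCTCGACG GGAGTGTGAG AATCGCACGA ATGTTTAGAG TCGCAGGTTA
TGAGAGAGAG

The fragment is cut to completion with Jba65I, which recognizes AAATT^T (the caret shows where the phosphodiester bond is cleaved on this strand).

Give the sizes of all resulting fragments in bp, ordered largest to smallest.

140, 42, 19, 9 bp

Jba65I sites (AAATTT) start at positions 38, 57, 66.
Jba65I cuts after base 5 of each site (before the last base), so after positions 42, 61, 70.
Linear molecule, 3 cuts → 4 fragments:
  1–42 → 42 bp
  43–61 → 19 bp
  62–70 → 9 bp
  71–210 → 140 bp
Sorted largest to smallest: 140, 42, 19, 9 bp.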